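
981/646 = 1 + 335/646 = 1.52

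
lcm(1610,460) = 3220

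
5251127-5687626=  -  436499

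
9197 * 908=8350876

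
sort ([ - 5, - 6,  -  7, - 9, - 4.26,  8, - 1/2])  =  [  -  9 , - 7, - 6, - 5 ,-4.26 , - 1/2, 8 ] 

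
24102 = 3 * 8034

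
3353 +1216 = 4569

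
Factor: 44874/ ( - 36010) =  - 81/65= - 3^4* 5^( - 1 )  *  13^( - 1)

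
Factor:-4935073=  - 11^1*13^1* 34511^1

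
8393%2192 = 1817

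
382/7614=191/3807 = 0.05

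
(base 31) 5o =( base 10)179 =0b10110011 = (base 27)6h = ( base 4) 2303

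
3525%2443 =1082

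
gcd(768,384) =384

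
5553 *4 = 22212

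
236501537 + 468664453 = 705165990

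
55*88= 4840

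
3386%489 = 452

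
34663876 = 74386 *466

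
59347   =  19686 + 39661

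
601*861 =517461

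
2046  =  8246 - 6200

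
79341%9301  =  4933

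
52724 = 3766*14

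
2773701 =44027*63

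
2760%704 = 648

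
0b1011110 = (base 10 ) 94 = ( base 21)4A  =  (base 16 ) 5e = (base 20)4E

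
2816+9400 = 12216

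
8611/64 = 134 + 35/64  =  134.55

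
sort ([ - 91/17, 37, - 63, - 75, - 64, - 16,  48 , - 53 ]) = [ - 75 , - 64, - 63, - 53, - 16, - 91/17,  37,48]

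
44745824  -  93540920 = - 48795096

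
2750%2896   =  2750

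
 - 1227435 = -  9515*129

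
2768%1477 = 1291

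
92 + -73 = 19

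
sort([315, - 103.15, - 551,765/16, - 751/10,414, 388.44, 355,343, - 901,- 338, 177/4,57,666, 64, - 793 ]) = [ - 901, - 793, - 551,-338, - 103.15 , - 751/10,177/4,765/16,57,64 , 315,343,  355,388.44,414,666 ]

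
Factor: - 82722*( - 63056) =2^5*3^1*7^1*17^1*563^1 * 811^1  =  5216118432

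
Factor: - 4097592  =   - 2^3 * 3^2*56911^1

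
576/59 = 576/59 = 9.76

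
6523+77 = 6600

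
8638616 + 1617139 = 10255755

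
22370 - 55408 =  - 33038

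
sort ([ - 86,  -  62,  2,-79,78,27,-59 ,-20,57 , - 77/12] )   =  [ - 86,-79, - 62, - 59, - 20 , - 77/12, 2, 27 , 57, 78] 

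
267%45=42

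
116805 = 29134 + 87671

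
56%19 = 18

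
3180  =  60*53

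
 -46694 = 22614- 69308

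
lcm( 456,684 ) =1368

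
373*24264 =9050472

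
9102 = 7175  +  1927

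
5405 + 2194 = 7599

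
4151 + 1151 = 5302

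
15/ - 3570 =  - 1 + 237/238=- 0.00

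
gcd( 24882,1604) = 2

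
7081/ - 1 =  - 7081 + 0/1 = - 7081.00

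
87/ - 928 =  - 1 + 29/32  =  -  0.09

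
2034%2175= 2034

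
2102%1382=720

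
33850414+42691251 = 76541665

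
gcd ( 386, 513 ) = 1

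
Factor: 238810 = 2^1*5^1 * 11^1*13^1 *167^1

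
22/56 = 11/28 = 0.39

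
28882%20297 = 8585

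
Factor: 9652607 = 313^1*30839^1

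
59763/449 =133 + 46/449 = 133.10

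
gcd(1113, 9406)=1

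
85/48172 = 85/48172 = 0.00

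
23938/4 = 5984 + 1/2 = 5984.50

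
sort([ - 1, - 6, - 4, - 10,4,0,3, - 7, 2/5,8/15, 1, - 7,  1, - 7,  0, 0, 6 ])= [ - 10, - 7, - 7, - 7, - 6, - 4, - 1,0,0, 0, 2/5,8/15,1, 1, 3,4, 6] 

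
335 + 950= 1285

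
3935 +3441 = 7376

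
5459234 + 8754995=14214229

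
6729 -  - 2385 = 9114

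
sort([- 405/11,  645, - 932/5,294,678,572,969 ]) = [ - 932/5, - 405/11,294,572,645,678 , 969 ] 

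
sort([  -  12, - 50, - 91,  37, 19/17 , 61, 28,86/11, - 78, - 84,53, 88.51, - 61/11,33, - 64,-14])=[ - 91,-84 , - 78, - 64,-50,- 14, - 12, - 61/11,19/17,86/11 , 28,  33,37,53, 61, 88.51] 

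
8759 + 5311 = 14070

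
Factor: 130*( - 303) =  - 39390 = - 2^1*3^1*5^1*13^1*101^1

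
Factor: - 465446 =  - 2^1*53^1 * 4391^1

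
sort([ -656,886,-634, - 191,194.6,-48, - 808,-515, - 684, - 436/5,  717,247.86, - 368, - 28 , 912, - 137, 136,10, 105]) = [ - 808, - 684,  -  656, - 634 ,- 515, - 368, - 191 , - 137, - 436/5,-48, - 28 , 10,105, 136, 194.6, 247.86,717,886,912] 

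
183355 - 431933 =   -  248578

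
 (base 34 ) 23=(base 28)2F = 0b1000111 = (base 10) 71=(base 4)1013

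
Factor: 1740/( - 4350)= - 2^1 * 5^( - 1)=- 2/5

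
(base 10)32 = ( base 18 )1e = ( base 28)14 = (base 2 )100000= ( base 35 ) w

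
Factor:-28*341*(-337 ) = 2^2*7^1*11^1*31^1 * 337^1 = 3217676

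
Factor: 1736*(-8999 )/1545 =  -2^3*3^(-1 )*5^( - 1) * 7^1*31^1 * 103^( - 1 )*8999^1 = - 15622264/1545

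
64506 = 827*78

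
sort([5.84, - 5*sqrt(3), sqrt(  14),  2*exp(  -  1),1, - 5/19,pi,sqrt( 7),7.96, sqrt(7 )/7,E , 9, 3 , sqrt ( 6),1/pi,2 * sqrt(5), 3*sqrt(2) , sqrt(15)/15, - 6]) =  [ - 5*sqrt(3 ), - 6,-5/19,sqrt(15)/15,1/pi,sqrt( 7)/7 , 2 * exp( -1), 1,sqrt(6 ),sqrt(7),E, 3,pi,sqrt( 14), 3*sqrt( 2),2*sqrt( 5 ), 5.84, 7.96,9 ]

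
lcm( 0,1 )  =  0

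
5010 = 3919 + 1091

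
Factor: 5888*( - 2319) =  - 2^8 * 3^1 *23^1*773^1 = -13654272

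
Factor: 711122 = 2^1*107^1*3323^1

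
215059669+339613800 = 554673469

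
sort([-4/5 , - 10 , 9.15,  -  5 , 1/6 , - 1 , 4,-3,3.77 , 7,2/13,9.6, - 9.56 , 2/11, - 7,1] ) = [ - 10, - 9.56, - 7,  -  5, - 3 ,  -  1 , - 4/5, 2/13,  1/6,2/11, 1  ,  3.77, 4,7,9.15 , 9.6 ] 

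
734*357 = 262038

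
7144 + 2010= 9154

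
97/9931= 97/9931 = 0.01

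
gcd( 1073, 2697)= 29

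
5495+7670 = 13165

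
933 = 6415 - 5482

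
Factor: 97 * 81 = 3^4 * 97^1=7857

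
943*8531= 8044733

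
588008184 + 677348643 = 1265356827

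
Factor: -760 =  - 2^3*5^1*19^1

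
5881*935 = 5498735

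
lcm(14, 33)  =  462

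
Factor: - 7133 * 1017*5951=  - 43170107211 = - 3^2*7^1 * 11^1*113^1*541^1*1019^1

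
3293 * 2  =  6586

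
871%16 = 7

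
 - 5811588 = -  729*7972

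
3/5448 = 1/1816  =  0.00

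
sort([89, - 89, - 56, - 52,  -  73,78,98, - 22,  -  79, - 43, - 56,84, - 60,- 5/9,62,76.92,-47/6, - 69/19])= [ -89 ,-79, - 73 , -60, - 56, - 56,- 52,-43, - 22,-47/6, - 69/19, - 5/9,  62, 76.92,78,  84,89 , 98]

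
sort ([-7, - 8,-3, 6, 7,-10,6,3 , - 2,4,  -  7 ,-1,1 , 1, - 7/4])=[ - 10, - 8, - 7, - 7,- 3,- 2, - 7/4,-1,  1, 1,3,4,6,6, 7 ]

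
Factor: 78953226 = 2^1 * 3^1*11^2 *108751^1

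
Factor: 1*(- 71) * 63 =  - 4473 = -3^2 * 7^1* 71^1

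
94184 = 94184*1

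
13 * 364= 4732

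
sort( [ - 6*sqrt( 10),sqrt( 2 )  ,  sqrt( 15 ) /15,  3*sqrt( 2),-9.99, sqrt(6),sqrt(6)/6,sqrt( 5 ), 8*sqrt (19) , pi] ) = [ - 6*sqrt( 10), - 9.99,  sqrt(15 )/15,sqrt( 6 ) /6,sqrt(2), sqrt( 5)  ,  sqrt( 6), pi,  3*sqrt( 2),8*sqrt( 19)]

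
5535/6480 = 41/48 = 0.85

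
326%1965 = 326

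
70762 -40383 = 30379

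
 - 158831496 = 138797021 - 297628517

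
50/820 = 5/82= 0.06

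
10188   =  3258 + 6930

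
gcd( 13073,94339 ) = 1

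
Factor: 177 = 3^1 *59^1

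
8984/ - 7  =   - 1284  +  4/7 = - 1283.43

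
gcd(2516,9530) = 2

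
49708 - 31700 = 18008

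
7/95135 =7/95135  =  0.00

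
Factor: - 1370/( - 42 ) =3^( - 1)*5^1*7^( - 1 )*137^1=685/21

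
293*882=258426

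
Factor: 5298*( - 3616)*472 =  - 9042372096 = -2^9*3^1*59^1*113^1*883^1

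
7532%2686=2160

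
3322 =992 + 2330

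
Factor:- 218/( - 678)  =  3^ (  -  1 )*109^1*113^(-1) = 109/339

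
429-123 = 306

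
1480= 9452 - 7972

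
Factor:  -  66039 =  - 3^1*22013^1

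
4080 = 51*80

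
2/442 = 1/221 = 0.00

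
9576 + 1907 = 11483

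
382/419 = 382/419 = 0.91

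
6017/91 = 66 + 11/91 = 66.12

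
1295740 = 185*7004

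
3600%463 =359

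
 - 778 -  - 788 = 10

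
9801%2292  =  633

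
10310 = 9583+727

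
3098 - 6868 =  - 3770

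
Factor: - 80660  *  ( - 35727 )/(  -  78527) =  - 2881739820/78527= - 2^2 * 3^1 * 5^1 * 19^( - 1)*37^1*109^1*4133^( - 1 )*11909^1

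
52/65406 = 26/32703= 0.00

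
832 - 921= - 89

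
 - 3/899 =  - 1 + 896/899 = - 0.00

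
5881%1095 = 406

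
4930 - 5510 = -580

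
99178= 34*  2917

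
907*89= 80723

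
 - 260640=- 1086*240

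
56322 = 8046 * 7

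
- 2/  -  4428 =1/2214 = 0.00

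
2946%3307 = 2946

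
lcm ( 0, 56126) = 0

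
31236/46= 679 + 1/23=679.04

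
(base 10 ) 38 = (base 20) 1I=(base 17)24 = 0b100110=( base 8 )46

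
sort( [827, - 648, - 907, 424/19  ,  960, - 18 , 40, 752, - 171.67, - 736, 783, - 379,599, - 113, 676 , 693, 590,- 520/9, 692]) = [ - 907, - 736, - 648, - 379, - 171.67,-113, - 520/9, - 18,424/19,  40,590, 599, 676,692, 693 , 752, 783, 827, 960]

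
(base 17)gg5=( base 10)4901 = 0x1325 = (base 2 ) 1001100100101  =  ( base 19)dai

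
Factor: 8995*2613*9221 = 3^1*5^1*7^1*13^1*67^1*257^1*9221^1 = 216729784635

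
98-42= 56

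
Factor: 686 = 2^1*7^3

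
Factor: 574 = 2^1*7^1 * 41^1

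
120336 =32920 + 87416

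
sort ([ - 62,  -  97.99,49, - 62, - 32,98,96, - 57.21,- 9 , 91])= [-97.99,- 62, - 62, - 57.21, - 32, - 9, 49,91,96,98 ] 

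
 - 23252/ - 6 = 3875 + 1/3 = 3875.33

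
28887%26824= 2063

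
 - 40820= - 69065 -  - 28245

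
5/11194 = 5/11194 = 0.00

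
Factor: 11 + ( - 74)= - 3^2 * 7^1=- 63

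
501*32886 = 16475886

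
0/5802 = 0 =0.00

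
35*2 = 70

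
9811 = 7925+1886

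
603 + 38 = 641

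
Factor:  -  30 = - 2^1*3^1*5^1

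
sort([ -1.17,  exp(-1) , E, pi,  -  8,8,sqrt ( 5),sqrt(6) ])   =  [-8, - 1.17,  exp( - 1), sqrt(5), sqrt(6 ),E , pi,8]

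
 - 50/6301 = - 50/6301 = - 0.01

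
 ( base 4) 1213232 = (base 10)6638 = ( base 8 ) 14756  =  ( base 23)CCE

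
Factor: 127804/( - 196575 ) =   -  2^2*3^( - 1 )*5^( - 2)*89^1* 359^1*2621^( - 1 ) 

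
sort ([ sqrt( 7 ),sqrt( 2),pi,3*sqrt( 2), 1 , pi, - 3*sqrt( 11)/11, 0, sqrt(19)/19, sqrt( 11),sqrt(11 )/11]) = [ - 3*sqrt( 11 )/11, 0, sqrt( 19)/19, sqrt( 11)/11 , 1, sqrt (2), sqrt( 7), pi, pi, sqrt (11),3*sqrt ( 2)]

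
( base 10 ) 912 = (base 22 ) 1JA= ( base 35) Q2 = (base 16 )390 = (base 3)1020210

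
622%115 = 47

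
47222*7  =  330554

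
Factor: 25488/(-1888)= - 2^( -1 )*3^3  =  - 27/2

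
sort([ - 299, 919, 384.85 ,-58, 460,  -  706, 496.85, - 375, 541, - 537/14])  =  [-706, - 375, - 299 , -58, - 537/14, 384.85,460 , 496.85,  541, 919 ] 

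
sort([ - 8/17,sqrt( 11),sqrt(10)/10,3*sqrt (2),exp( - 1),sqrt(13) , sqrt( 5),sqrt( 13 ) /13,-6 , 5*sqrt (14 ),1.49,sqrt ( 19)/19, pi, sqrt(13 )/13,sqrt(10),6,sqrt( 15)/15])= [-6, - 8/17,sqrt( 19 )/19,sqrt (15)/15, sqrt( 13)/13, sqrt(13)/13 , sqrt( 10 )/10,exp( - 1 ),  1.49 , sqrt ( 5),pi,sqrt (10),sqrt(11 ),sqrt (13 ), 3*sqrt(2),  6, 5 * sqrt( 14 )]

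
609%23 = 11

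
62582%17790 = 9212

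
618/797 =618/797=0.78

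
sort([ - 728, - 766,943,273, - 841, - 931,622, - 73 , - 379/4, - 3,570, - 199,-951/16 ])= [ - 931 , - 841, - 766, - 728, - 199, - 379/4, - 73,  -  951/16,-3,273, 570 , 622,943]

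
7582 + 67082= 74664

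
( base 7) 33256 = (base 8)20263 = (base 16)20b3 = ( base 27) BD1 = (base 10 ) 8371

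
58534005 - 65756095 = - 7222090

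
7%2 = 1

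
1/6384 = 1/6384 = 0.00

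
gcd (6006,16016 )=2002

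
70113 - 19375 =50738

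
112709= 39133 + 73576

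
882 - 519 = 363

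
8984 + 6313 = 15297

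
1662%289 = 217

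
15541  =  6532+9009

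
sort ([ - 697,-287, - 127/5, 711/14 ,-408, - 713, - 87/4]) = [ - 713, - 697, - 408, - 287, - 127/5, - 87/4,711/14 ]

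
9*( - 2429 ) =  -21861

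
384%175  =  34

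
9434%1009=353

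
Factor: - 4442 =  - 2^1 * 2221^1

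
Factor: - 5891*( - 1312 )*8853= 2^5*3^1*13^1*41^1*43^1*137^1 * 227^1 = 68424766176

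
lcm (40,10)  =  40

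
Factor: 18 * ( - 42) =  - 756 = - 2^2 * 3^3*7^1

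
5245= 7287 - 2042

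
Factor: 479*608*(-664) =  - 193378048= - 2^8*19^1 * 83^1* 479^1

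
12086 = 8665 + 3421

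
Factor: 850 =2^1*5^2*17^1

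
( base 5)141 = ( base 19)28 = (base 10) 46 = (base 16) 2e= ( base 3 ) 1201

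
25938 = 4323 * 6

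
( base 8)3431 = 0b11100011001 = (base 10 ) 1817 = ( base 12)1075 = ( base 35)1GW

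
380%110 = 50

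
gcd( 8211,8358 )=21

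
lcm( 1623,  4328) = 12984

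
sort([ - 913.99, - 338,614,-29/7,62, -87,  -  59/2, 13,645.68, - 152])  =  [ - 913.99,  -  338, - 152, - 87, - 59/2,-29/7,  13, 62,614,645.68 ]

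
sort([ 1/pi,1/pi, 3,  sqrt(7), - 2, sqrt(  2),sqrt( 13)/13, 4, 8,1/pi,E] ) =[ - 2,sqrt ( 13)/13, 1/pi, 1/pi, 1/pi, sqrt(2), sqrt(7),E, 3, 4,8]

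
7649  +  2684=10333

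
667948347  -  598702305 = 69246042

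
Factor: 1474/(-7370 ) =  -  5^( - 1 ) = - 1/5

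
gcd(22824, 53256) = 7608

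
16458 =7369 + 9089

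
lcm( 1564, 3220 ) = 54740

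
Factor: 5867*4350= 2^1*3^1*5^2*29^1*5867^1 = 25521450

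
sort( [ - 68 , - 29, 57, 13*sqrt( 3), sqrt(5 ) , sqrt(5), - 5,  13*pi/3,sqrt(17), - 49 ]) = [ - 68,-49, - 29, - 5,  sqrt(5) , sqrt(5), sqrt ( 17), 13*pi/3, 13*sqrt( 3), 57]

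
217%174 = 43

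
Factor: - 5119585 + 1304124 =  - 3815461 =- 13^1*127^1 * 2311^1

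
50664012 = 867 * 58436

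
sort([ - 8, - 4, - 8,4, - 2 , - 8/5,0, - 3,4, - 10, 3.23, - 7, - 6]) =[ - 10 , - 8, - 8,-7, - 6, - 4, -3, - 2, - 8/5  ,  0,3.23,4, 4] 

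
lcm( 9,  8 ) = 72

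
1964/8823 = 1964/8823 = 0.22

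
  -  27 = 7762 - 7789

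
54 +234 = 288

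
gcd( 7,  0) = 7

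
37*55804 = 2064748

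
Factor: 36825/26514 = 2^( - 1)*3^( - 2)*5^2 = 25/18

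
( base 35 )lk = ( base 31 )OB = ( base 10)755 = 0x2F3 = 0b1011110011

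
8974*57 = 511518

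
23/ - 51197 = - 23/51197 = - 0.00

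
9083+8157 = 17240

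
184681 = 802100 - 617419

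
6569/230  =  6569/230 = 28.56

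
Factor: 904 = 2^3*113^1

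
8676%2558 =1002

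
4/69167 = 4/69167 = 0.00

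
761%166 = 97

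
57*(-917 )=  - 52269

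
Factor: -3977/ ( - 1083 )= 3^( - 1)  *19^ ( - 2 )*41^1*97^1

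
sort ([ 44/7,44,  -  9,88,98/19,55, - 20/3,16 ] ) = [ - 9,  -  20/3 , 98/19,44/7, 16, 44,  55  ,  88 ] 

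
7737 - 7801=-64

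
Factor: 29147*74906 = 2^1*13^1*43^1*67^1  *  29147^1 = 2183285182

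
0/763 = 0= 0.00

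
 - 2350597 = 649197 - 2999794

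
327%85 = 72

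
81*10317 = 835677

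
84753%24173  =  12234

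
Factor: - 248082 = - 2^1*3^1*173^1*239^1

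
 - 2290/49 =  - 2290/49 = -  46.73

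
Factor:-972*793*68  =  -52414128 =- 2^4*3^5*13^1*17^1*61^1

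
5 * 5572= 27860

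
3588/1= 3588 = 3588.00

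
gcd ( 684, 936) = 36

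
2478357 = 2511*987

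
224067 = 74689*3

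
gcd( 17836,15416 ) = 4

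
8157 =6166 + 1991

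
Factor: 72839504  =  2^4*4552469^1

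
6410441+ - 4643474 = 1766967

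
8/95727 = 8/95727 = 0.00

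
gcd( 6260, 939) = 313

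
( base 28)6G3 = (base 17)10e4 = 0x1423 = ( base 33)4o7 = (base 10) 5155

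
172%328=172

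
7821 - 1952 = 5869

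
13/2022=13/2022 = 0.01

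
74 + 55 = 129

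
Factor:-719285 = - 5^1*7^1* 20551^1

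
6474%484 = 182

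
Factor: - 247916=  - 2^2*61979^1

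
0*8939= 0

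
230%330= 230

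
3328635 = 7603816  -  4275181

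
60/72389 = 60/72389 = 0.00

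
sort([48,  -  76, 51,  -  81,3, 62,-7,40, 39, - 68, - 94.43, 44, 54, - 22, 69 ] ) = [  -  94.43,-81, - 76, - 68, - 22, -7, 3, 39, 40 , 44,48, 51, 54, 62, 69 ]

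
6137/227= 6137/227 =27.04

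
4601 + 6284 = 10885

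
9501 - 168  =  9333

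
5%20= 5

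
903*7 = 6321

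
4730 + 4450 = 9180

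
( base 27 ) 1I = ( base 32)1D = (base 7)63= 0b101101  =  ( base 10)45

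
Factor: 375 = 3^1 * 5^3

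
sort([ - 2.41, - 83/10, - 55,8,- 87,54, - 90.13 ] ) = [ - 90.13, - 87, - 55, - 83/10, - 2.41,  8,  54]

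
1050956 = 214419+836537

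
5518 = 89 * 62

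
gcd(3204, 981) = 9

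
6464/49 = 6464/49 = 131.92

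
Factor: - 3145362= - 2^1*3^1 * 11^1*47657^1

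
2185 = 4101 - 1916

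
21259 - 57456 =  - 36197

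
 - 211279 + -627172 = - 838451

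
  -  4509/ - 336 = 1503/112 =13.42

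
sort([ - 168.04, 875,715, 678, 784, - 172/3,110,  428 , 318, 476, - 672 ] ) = [ - 672, - 168.04,-172/3,110, 318, 428, 476 , 678,715,  784, 875]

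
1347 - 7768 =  - 6421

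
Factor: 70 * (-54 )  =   - 2^2 *3^3*5^1*7^1=- 3780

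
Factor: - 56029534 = -2^1*11^2*41^1*5647^1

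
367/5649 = 367/5649 = 0.06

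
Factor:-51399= - 3^2 * 5711^1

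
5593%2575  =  443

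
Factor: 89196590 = 2^1*5^1*7^1*71^1*131^1*137^1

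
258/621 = 86/207 = 0.42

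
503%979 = 503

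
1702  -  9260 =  - 7558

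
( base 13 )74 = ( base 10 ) 95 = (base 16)5F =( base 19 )50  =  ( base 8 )137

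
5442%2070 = 1302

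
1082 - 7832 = -6750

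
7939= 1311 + 6628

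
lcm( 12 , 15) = 60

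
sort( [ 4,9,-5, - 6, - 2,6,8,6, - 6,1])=[ - 6, - 6 , - 5, - 2,  1,4,6, 6 , 8,9]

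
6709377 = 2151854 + 4557523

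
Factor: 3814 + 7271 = 11085 = 3^1 * 5^1 * 739^1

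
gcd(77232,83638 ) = 2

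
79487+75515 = 155002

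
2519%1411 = 1108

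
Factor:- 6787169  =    -  37^1*183437^1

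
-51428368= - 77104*667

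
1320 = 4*330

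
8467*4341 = 36755247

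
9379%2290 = 219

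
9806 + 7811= 17617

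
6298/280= 3149/140 = 22.49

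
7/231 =1/33 = 0.03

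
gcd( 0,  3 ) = 3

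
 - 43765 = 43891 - 87656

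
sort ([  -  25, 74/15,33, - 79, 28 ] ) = [ - 79, - 25, 74/15, 28 , 33]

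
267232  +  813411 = 1080643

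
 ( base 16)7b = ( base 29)47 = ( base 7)234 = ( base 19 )69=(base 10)123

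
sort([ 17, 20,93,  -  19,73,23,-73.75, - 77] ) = [ - 77,-73.75, - 19, 17, 20, 23,73,93 ]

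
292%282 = 10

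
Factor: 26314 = 2^1*59^1*223^1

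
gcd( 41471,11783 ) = 1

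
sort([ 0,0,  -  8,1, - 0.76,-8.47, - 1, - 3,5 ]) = [ - 8.47, - 8, - 3,-1,  -  0.76,0,0,1,  5 ]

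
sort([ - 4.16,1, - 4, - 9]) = [ - 9, - 4.16, - 4, 1 ]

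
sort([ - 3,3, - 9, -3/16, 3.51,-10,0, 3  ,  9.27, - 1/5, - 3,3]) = [-10, - 9, - 3,-3, - 1/5, - 3/16,  0, 3 , 3,3,3.51  ,  9.27 ] 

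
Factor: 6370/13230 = 3^(-3)*13^1 = 13/27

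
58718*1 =58718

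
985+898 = 1883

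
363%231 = 132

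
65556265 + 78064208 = 143620473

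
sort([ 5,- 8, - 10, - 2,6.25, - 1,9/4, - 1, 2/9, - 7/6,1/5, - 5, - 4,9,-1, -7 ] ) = [ - 10,-8, - 7, - 5, - 4,  -  2,- 7/6, - 1, - 1,-1, 1/5,2/9,9/4,5,6.25,9]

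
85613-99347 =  - 13734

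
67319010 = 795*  84678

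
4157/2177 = 1+1980/2177 = 1.91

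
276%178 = 98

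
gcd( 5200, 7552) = 16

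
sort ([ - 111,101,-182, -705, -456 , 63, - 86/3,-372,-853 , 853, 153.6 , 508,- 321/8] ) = [ - 853,-705, - 456, - 372, - 182,-111,- 321/8,- 86/3,63 , 101, 153.6, 508,853]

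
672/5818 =336/2909 = 0.12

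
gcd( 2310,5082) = 462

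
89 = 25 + 64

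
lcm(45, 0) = 0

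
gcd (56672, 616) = 616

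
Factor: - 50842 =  - 2^1*11^1*2311^1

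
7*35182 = 246274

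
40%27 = 13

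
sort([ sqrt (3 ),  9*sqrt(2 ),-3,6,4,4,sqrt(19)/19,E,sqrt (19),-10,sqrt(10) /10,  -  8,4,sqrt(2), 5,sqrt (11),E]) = [-10,  -  8,-3,sqrt(19)/19,sqrt(10)/10,sqrt(2), sqrt(3),E, E,sqrt(11 ),4,4, 4,sqrt(19), 5, 6,9*sqrt (2)]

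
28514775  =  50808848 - 22294073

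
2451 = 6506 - 4055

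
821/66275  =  821/66275= 0.01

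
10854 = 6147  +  4707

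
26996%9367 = 8262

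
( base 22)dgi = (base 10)6662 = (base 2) 1101000000110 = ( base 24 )BDE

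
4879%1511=346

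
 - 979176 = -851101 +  - 128075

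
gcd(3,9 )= 3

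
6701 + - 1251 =5450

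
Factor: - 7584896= - 2^7 * 11^1*5387^1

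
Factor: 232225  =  5^2*7^1 * 1327^1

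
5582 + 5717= 11299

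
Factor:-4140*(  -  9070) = 2^3*3^2*5^2 * 23^1*907^1 = 37549800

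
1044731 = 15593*67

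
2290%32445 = 2290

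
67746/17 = 3985+1/17 = 3985.06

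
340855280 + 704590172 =1045445452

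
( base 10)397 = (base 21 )ij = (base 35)BC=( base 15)1B7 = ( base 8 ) 615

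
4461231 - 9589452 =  - 5128221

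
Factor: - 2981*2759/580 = -8224579/580 = - 2^( - 2)*5^( - 1 )*11^1*29^ ( - 1)* 31^1*89^1 * 271^1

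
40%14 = 12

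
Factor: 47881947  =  3^1*15960649^1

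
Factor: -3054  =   - 2^1*3^1 *509^1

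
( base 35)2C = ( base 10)82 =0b1010010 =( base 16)52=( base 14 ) 5C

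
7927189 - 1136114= 6791075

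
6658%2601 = 1456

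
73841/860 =73841/860 = 85.86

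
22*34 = 748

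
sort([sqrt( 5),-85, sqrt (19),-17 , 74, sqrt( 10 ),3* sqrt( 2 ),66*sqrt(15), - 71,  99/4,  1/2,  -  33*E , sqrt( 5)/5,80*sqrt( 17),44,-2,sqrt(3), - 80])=[-33*E,-85, - 80 , - 71,- 17,  -  2, sqrt( 5)/5,  1/2,sqrt( 3 ), sqrt( 5),sqrt( 10),3*sqrt( 2 ), sqrt ( 19 ),99/4 , 44,74 , 66*sqrt( 15),80 * sqrt( 17 )] 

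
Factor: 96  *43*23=94944 = 2^5*3^1*23^1* 43^1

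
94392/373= 253 + 23/373=253.06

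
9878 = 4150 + 5728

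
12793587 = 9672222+3121365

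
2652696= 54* 49124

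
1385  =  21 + 1364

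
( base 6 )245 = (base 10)101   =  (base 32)35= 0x65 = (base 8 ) 145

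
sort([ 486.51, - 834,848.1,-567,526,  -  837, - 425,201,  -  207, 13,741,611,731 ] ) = [ -837 , - 834,  -  567,-425, -207,13 , 201, 486.51,526,611 , 731 , 741, 848.1 ] 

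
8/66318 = 4/33159=0.00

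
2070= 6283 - 4213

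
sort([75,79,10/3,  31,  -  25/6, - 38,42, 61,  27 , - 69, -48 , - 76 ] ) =[  -  76, - 69, - 48, - 38, - 25/6 , 10/3,27,  31, 42,61,75,79] 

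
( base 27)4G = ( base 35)3J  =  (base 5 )444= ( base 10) 124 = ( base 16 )7C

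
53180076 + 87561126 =140741202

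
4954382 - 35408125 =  - 30453743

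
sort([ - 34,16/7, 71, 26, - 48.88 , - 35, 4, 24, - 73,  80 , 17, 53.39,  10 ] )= [  -  73, - 48.88,-35, - 34,16/7, 4, 10 , 17,  24,  26, 53.39 , 71, 80 ] 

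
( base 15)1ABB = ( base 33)5aq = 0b1011010101001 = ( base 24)a1h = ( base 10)5801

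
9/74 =9/74 = 0.12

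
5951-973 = 4978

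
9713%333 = 56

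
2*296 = 592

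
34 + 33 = 67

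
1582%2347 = 1582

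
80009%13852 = 10749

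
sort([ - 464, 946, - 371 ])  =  [ - 464, - 371,946] 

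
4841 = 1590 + 3251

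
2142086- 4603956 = -2461870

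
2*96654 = 193308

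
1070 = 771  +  299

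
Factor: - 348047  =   - 7^2*7103^1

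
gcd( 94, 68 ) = 2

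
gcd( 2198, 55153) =7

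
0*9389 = 0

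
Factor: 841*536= 2^3*29^2*67^1 = 450776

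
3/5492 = 3/5492 = 0.00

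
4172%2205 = 1967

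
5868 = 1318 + 4550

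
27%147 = 27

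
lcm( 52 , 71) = 3692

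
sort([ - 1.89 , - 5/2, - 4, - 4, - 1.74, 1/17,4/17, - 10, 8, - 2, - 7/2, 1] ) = [ - 10, -4, - 4, - 7/2, - 5/2, - 2, - 1.89, - 1.74, 1/17, 4/17,  1, 8 ] 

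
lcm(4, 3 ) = 12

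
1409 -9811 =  - 8402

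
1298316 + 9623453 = 10921769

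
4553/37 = 123  +  2/37 = 123.05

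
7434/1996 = 3717/998 = 3.72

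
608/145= 4 +28/145  =  4.19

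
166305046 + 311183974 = 477489020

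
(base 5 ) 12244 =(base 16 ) 3B5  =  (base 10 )949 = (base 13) 580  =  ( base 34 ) RV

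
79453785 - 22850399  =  56603386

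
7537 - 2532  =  5005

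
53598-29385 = 24213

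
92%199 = 92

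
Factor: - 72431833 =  - 72431833^1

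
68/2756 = 17/689  =  0.02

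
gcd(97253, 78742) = 1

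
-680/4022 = -340/2011=   - 0.17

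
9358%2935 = 553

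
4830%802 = 18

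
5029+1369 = 6398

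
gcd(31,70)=1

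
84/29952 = 7/2496 = 0.00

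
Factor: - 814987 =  - 29^1*157^1*179^1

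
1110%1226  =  1110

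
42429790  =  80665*526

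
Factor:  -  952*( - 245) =233240= 2^3*5^1*7^3*17^1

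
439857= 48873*9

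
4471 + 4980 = 9451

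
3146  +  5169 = 8315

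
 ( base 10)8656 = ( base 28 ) B14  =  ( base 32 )8EG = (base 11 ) 655A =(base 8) 20720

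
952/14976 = 119/1872 = 0.06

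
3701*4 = 14804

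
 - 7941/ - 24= 330+7/8   =  330.88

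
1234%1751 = 1234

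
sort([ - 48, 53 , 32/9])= [ - 48,32/9,53 ]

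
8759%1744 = 39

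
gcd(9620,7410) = 130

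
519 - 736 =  - 217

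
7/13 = 7/13 = 0.54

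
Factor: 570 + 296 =2^1*433^1 = 866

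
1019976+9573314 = 10593290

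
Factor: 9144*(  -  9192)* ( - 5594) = 2^7*3^3*127^1 * 383^1*2797^1  =  470184918912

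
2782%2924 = 2782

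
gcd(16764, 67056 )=16764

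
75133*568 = 42675544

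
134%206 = 134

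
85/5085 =17/1017=0.02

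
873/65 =13 + 28/65=13.43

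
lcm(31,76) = 2356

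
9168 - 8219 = 949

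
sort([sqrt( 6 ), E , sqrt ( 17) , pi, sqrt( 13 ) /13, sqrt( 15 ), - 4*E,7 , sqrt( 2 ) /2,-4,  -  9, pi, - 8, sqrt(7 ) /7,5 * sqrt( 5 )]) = [ - 4*E,  -  9 ,- 8,- 4 , sqrt(13)/13,sqrt( 7)/7,sqrt(2)/2  ,  sqrt( 6 ),  E , pi, pi, sqrt( 15),sqrt( 17 ),7,5 * sqrt( 5 ) ] 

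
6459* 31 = 200229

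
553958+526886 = 1080844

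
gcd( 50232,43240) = 184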